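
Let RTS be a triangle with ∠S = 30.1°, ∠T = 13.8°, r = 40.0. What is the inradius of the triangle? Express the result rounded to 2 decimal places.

The third angle is ∠R = 180° − ∠T − ∠S = 136.10°.
Law of sines: t = r·sin T/sin R ≈ 13.76.
Law of sines: s = r·sin S/sin R ≈ 28.93.
Area = ½·r·t·sin S ≈ 138.02.
Semiperimeter p = (40+13.76+28.93)/2 = 41.345.
Inradius = area/p = 138.02/41.345 ≈ 3.3382.

3.34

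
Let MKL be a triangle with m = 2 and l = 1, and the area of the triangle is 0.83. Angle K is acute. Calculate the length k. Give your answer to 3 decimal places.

1.664

From area = ½·l·m·sin K, we get sin K = 2·area/(l·m) ≈ 0.83000.
Taking the acute solution, ∠K ≈ 56.10°.
Law of cosines then gives k ≈ 1.664.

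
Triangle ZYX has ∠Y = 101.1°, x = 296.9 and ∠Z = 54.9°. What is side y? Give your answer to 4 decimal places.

716.3008

The third angle is ∠X = 180° − ∠Z − ∠Y = 24.00°.
Law of sines: y = x·sin Y/sin X ≈ 716.3.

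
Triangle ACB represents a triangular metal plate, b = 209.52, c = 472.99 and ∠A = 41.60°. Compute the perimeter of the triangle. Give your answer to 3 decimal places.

1028.058

By the law of cosines, a² = c² + b² − 2·c·b·cos A = 1.194e+05, so a ≈ 345.55.
Semiperimeter s = (345.55+472.99+209.52)/2 = 514.03.
Perimeter = 345.55 + 472.99 + 209.52 = 1028.1.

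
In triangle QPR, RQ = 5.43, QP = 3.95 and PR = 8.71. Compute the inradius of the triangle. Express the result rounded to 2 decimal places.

r ≈ 0.83

Semiperimeter s = (8.71 + 5.43 + 3.95)/2 = 9.045.
Heron's formula: area = √(9.045·0.335·3.615·5.095) ≈ 7.4706.
Inradius = area/s = 7.4706/9.045 ≈ 0.82593.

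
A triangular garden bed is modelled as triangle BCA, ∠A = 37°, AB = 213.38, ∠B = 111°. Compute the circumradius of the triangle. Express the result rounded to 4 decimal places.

R ≈ 201.3326

The third angle is ∠C = 180° − ∠A − ∠B = 32.00°.
Law of sines: CA = AB·sin B/sin C ≈ 375.92.
Law of sines: BC = AB·sin A/sin C ≈ 242.33.
Circumradius = AB/(2 sin C) ≈ 201.33.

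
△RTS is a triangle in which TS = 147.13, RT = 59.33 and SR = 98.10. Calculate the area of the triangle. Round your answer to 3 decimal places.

Semiperimeter s = (147.13 + 98.1 + 59.33)/2 = 152.28.
Heron's formula: area = √(152.28·5.15·54.18·92.95) ≈ 1987.3.

area ≈ 1987.327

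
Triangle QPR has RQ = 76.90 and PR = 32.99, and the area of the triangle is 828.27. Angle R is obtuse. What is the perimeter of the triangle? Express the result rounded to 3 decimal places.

From area = ½·PR·RQ·sin R, we get sin R = 2·area/(PR·RQ) ≈ 0.65297.
Taking the obtuse solution, ∠R ≈ 139.23°.
Law of cosines then gives QP ≈ 104.14.
Perimeter = 32.99 + 76.9 + 104.14 = 214.03.

214.028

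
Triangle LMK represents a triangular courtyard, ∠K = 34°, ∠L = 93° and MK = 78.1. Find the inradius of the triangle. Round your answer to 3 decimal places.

The third angle is ∠M = 180° − ∠K − ∠L = 53.00°.
Law of sines: KL = MK·sin M/sin L ≈ 62.459.
Law of sines: LM = MK·sin K/sin L ≈ 43.733.
Area = ½·MK·KL·sin K ≈ 1363.9.
Semiperimeter s = (78.1+62.459+43.733)/2 = 92.146.
Inradius = area/s = 1363.9/92.146 ≈ 14.801.

r ≈ 14.801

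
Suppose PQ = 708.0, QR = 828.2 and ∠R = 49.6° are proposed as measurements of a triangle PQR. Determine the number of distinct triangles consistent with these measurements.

QR·sin R = 828.2·sin(49.6°) ≈ 630.7.
Since QR sin R < PQ < QR (630.7 < 708.0 < 828.2), two triangles exist.

2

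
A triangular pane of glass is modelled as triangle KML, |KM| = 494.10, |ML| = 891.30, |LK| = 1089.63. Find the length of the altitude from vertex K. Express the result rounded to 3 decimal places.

Semiperimeter s = (891.3 + 1089.6 + 494.1)/2 = 1237.5.
Heron's formula: area = √(1237.5·346.22·147.88·743.42) ≈ 2.1703e+05.
The altitude from K has length 2·area/|ML| ≈ 487.

h_K ≈ 487.003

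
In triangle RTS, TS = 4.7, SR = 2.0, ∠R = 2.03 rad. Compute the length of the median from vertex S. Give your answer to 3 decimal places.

m_S ≈ 3.171

Law of sines: sin T = SR·sin R/TS ≈ 0.38145.
Since TS ≥ SR, only the acute value applies: ∠T ≈ 0.391 rad.
Then ∠S = π − ∠R − ∠T ≈ 0.720 rad.
Law of sines gives RT = TS·sin S/sin R ≈ 3.4582.
Median from S: ½√(2·TS² + 2·SR² − RT²) ≈ 3.171.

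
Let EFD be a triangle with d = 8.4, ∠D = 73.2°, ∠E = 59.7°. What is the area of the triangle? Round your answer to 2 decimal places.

23.31

The third angle is ∠F = 180° − ∠D − ∠E = 47.10°.
Law of sines: e = d·sin E/sin D ≈ 7.5759.
Law of sines: f = d·sin F/sin D ≈ 6.4277.
Area = ½·d·e·sin F ≈ 23.309.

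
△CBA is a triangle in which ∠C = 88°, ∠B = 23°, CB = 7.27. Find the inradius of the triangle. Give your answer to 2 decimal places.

1.22

The third angle is ∠A = 180° − ∠C − ∠B = 69.00°.
Law of sines: BA = CB·sin C/sin A ≈ 7.7825.
Law of sines: AC = CB·sin B/sin A ≈ 3.0427.
Area = ½·CB·BA·sin B ≈ 11.054.
Semiperimeter s = (7.7825+3.0427+7.27)/2 = 9.0476.
Inradius = area/s = 11.054/9.0476 ≈ 1.2217.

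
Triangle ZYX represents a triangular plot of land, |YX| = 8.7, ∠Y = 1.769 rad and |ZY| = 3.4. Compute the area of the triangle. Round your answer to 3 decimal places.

14.500

Area = ½·|ZY|·|YX|·sin Y ≈ 14.5.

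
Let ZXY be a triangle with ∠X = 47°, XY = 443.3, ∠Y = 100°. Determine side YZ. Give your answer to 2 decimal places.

595.27

The third angle is ∠Z = 180° − ∠X − ∠Y = 33.00°.
Law of sines: YZ = XY·sin X/sin Z ≈ 595.27.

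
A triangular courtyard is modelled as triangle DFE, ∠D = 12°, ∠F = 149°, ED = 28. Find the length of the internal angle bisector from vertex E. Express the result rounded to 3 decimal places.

The third angle is ∠E = 180° − ∠D − ∠F = 19.00°.
Law of sines: FE = ED·sin D/sin F ≈ 11.303.
Law of sines: DF = ED·sin E/sin F ≈ 17.699.
The bisector from E has length 2·FE·ED·cos(∠E/2)/(FE+ED) ≈ 15.884.

t_E ≈ 15.884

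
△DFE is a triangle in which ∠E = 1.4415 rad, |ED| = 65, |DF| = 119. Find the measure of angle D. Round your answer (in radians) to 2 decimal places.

1.13

Law of sines: sin F = |ED|·sin E/|DF| ≈ 0.54166.
Since |DF| ≥ |ED|, only the acute value applies: ∠F ≈ 0.5724 rad.
Then ∠D = π − ∠E − ∠F ≈ 1.1277 rad.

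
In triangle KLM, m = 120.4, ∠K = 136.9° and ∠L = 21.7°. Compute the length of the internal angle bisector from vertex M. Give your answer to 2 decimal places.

The third angle is ∠M = 180° − ∠K − ∠L = 21.40°.
Law of sines: k = m·sin K/sin M ≈ 225.46.
Law of sines: l = m·sin L/sin M ≈ 122.01.
The bisector from M has length 2·k·l·cos(∠M/2)/(k+l) ≈ 155.58.

t_M ≈ 155.58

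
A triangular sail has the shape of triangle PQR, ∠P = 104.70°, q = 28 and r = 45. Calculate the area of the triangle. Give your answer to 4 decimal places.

Area = ½·q·r·sin P ≈ 609.38.

area ≈ 609.3787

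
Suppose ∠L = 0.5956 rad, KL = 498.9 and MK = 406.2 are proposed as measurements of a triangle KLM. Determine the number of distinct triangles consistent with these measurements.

KL·sin L = 498.9·sin(0.5956 rad) ≈ 279.9.
Since KL sin L < MK < KL (279.9 < 406.2 < 498.9), two triangles exist.

2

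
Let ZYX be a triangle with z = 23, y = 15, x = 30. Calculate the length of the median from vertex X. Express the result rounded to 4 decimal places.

Median from X: ½√(2·z² + 2·y² − x²) ≈ 12.329.

m_X ≈ 12.3288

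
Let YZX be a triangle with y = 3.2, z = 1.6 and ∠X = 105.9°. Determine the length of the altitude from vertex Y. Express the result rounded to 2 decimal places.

1.54

By the law of cosines, x² = y² + z² − 2·y·z·cos X = 15.605, so x ≈ 3.9504.
Area = ½·y·z·sin X ≈ 2.4621.
The altitude from Y has length 2·area/y ≈ 1.5388.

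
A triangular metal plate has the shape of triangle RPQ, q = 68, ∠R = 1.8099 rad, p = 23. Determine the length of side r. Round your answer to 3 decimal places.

By the law of cosines, r² = p² + q² − 2·p·q·cos R = 5893.8, so r ≈ 76.771.

76.771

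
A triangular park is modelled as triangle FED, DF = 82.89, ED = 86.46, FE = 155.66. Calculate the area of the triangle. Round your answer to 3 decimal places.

Semiperimeter s = (86.46 + 82.89 + 155.66)/2 = 162.5.
Heron's formula: area = √(162.5·76.045·79.615·6.845) ≈ 2595.1.

2595.093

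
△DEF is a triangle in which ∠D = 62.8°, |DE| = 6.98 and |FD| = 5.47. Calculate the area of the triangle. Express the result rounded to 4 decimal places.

Area = ½·|FD|·|DE|·sin D ≈ 16.979.

16.9792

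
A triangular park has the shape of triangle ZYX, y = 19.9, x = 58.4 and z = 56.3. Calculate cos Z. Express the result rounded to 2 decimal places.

By the law of cosines, cos Z = (y² + x² − z²) / (2·y·x) ≈ 0.27401, so ∠Z ≈ 74.10°.

0.27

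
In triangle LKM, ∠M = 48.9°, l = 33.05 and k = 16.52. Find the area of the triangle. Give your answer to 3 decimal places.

area ≈ 205.718

Area = ½·l·k·sin M ≈ 205.72.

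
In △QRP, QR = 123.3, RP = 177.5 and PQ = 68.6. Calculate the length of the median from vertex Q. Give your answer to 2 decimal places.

Median from Q: ½√(2·PQ² + 2·QR² − RP²) ≈ 45.584.

45.58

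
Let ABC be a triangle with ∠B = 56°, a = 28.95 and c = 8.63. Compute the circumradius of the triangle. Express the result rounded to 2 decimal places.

By the law of cosines, b² = c² + a² − 2·c·a·cos B = 633.16, so b ≈ 25.163.
Area = ½·c·a·sin B ≈ 103.56.
Circumradius = b/(2 sin B) ≈ 15.176.

15.18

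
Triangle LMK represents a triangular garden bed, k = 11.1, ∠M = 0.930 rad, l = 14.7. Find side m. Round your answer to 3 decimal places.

12.008

By the law of cosines, m² = k² + l² − 2·k·l·cos M = 144.2, so m ≈ 12.008.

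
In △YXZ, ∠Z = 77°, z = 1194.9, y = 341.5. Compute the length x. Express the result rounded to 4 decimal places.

Law of sines: sin Y = y·sin Z/z ≈ 0.27847.
Since z ≥ y, only the acute value applies: ∠Y ≈ 16.17°.
Then ∠X = 180° − ∠Z − ∠Y ≈ 86.83°.
Law of sines gives x = z·sin X/sin Z ≈ 1224.5.

1224.4554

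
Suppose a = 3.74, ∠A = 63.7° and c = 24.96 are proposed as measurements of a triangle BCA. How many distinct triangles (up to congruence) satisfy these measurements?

0

c·sin A = 24.96·sin(63.7°) ≈ 22.38.
Since a = 3.74 < 22.38 = c sin A, no triangle exists.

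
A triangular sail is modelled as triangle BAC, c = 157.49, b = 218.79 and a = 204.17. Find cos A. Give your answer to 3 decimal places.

By the law of cosines, cos A = (c² + b² − a²) / (2·c·b) ≈ 0.44964, so ∠A ≈ 63.28°.

0.450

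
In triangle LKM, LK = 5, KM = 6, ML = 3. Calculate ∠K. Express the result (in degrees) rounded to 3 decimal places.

By the law of cosines, cos K = (LK² + KM² − ML²) / (2·LK·KM) ≈ 0.86667, so ∠K ≈ 29.93°.

29.926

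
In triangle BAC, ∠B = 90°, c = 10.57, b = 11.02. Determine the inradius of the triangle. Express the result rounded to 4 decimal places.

r ≈ 1.3335

Law of sines: sin C = c·sin B/b ≈ 0.95917.
Since b ≥ c, only the acute value applies: ∠C ≈ 73.57°.
Then ∠A = 180° − ∠B − ∠C ≈ 16.43°.
Law of sines gives a = b·sin A/sin B ≈ 3.117.
Area = ½·b·c·sin A ≈ 16.473.
Semiperimeter s = (11.02+3.117+10.57)/2 = 12.353.
Inradius = area/s = 16.473/12.353 ≈ 1.3335.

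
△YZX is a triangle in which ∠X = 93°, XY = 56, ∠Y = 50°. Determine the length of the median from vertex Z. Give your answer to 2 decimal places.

The third angle is ∠Z = 180° − ∠X − ∠Y = 37.00°.
Law of sines: ZX = XY·sin Y/sin Z ≈ 71.282.
Law of sines: YZ = XY·sin X/sin Z ≈ 92.924.
Median from Z: ½√(2·YZ² + 2·ZX² − XY²) ≈ 77.936.

m_Z ≈ 77.94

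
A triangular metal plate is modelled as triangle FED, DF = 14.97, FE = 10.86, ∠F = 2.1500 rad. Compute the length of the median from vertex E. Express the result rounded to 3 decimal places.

By the law of cosines, ED² = DF² + FE² − 2·DF·FE·cos F = 520.01, so ED ≈ 22.804.
Median from E: ½√(2·FE² + 2·ED² − DF²) ≈ 16.216.

16.216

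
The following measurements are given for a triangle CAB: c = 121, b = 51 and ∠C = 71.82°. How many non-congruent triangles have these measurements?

b·sin C = 51·sin(71.82°) ≈ 48.45.
Since c ≥ b, exactly one triangle exists.

1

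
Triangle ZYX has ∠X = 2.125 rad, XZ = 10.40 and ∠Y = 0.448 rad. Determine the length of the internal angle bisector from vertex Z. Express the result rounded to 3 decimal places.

The third angle is ∠Z = π − ∠Y − ∠X = 0.569 rad.
Law of sines: YX = XZ·sin Z/sin Y ≈ 12.928.
Law of sines: ZY = XZ·sin X/sin Y ≈ 20.416.
The bisector from Z has length 2·XZ·ZY·cos(∠Z/2)/(XZ+ZY) ≈ 13.227.

13.227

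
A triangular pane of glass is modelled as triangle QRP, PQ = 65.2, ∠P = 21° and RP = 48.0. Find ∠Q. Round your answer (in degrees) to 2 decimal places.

∠Q ≈ 40.15°

By the law of cosines, QR² = RP² + PQ² − 2·RP·PQ·cos P = 711.57, so QR ≈ 26.675.
Law of cosines again: cos Q = (PQ² + QR² − RP²)/(2·PQ·QR) ≈ 0.76431, so ∠Q ≈ 40.15°.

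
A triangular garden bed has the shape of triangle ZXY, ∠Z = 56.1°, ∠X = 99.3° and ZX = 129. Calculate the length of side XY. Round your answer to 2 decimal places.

257.21

The third angle is ∠Y = 180° − ∠Z − ∠X = 24.60°.
Law of sines: XY = ZX·sin Z/sin Y ≈ 257.21.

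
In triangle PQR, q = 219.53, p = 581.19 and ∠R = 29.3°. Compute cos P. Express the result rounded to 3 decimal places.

-0.711

By the law of cosines, r² = p² + q² − 2·p·q·cos R = 1.6344e+05, so r ≈ 404.28.
Law of cosines again: cos P = (q² + r² − p²)/(2·q·r) ≈ -0.71066, so ∠P ≈ 135.29°.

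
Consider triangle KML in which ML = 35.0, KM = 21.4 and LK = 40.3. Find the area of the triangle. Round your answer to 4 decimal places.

Semiperimeter s = (35 + 40.3 + 21.4)/2 = 48.35.
Heron's formula: area = √(48.35·13.35·8.05·26.95) ≈ 374.21.

area ≈ 374.2107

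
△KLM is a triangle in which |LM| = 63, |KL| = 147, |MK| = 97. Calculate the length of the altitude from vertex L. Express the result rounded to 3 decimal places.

Semiperimeter s = (63 + 97 + 147)/2 = 153.5.
Heron's formula: area = √(153.5·90.5·56.5·6.5) ≈ 2258.7.
The altitude from L has length 2·area/|MK| ≈ 46.571.

46.571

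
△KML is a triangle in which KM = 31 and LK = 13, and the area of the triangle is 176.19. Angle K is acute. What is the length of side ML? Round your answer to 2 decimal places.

From area = ½·LK·KM·sin K, we get sin K = 2·area/(LK·KM) ≈ 0.87439.
Taking the acute solution, ∠K ≈ 1.064 rad.
Law of cosines then gives ML ≈ 27.183.

27.18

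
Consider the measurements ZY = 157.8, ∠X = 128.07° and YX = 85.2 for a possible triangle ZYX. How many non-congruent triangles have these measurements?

YX·sin X = 85.2·sin(128.07°) ≈ 67.07.
Since ∠X is not acute, a triangle exists only if ZY > YX; here ZY > YX, so there is exactly one triangle.

1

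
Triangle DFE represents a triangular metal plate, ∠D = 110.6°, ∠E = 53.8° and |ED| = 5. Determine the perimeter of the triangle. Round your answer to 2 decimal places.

37.41

The third angle is ∠F = 180° − ∠E − ∠D = 15.60°.
Law of sines: |FE| = |ED|·sin D/sin F ≈ 17.404.
Law of sines: |DF| = |ED|·sin E/sin F ≈ 15.004.
Semiperimeter s = (17.404+5+15.004)/2 = 18.704.
Perimeter = 17.404 + 5 + 15.004 = 37.408.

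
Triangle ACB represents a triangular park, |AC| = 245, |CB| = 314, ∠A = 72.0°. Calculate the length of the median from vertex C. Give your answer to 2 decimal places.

Law of sines: sin B = |AC|·sin A/|CB| ≈ 0.74207.
Since |CB| ≥ |AC|, only the acute value applies: ∠B ≈ 47.91°.
Then ∠C = 180° − ∠A − ∠B ≈ 60.09°.
Law of sines gives |BA| = |CB|·sin C/sin A ≈ 286.19.
Median from C: ½√(2·|AC|² + 2·|CB|² − |BA|²) ≈ 242.56.

m_C ≈ 242.56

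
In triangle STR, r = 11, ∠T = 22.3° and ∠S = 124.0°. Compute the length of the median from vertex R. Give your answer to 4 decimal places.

The third angle is ∠R = 180° − ∠S − ∠T = 33.70°.
Law of sines: s = r·sin S/sin R ≈ 16.436.
Law of sines: t = r·sin T/sin R ≈ 7.5229.
Median from R: ½√(2·s² + 2·t² − r²) ≈ 11.538.

11.5377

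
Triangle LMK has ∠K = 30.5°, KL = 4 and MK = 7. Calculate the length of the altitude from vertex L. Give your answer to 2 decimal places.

h_L ≈ 2.03

By the law of cosines, LM² = MK² + KL² − 2·MK·KL·cos K = 16.749, so LM ≈ 4.0925.
Area = ½·MK·KL·sin K ≈ 7.1055.
The altitude from L has length 2·area/MK ≈ 2.0302.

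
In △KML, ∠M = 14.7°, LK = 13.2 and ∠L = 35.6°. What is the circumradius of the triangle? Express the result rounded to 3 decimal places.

The third angle is ∠K = 180° − ∠M − ∠L = 129.70°.
Law of sines: ML = LK·sin K/sin M ≈ 40.023.
Law of sines: KM = LK·sin L/sin M ≈ 30.281.
Circumradius = LK/(2 sin M) ≈ 26.009.

26.009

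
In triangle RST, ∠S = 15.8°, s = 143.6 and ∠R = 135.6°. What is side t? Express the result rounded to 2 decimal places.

The third angle is ∠T = 180° − ∠R − ∠S = 28.60°.
Law of sines: t = s·sin T/sin S ≈ 252.46.

252.46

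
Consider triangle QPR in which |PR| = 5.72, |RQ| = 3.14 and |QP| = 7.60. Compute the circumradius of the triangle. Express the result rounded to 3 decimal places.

By the law of cosines, cos Q = (|RQ|² + |QP|² − |PR|²) / (2·|RQ|·|QP|) ≈ 0.73125, so ∠Q ≈ 43.01°.
Circumradius = |PR|/(2 sin Q) ≈ 4.1929.

4.193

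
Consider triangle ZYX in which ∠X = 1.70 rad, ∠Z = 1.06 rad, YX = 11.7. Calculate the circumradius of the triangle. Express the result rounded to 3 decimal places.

R ≈ 6.706

The third angle is ∠Y = π − ∠X − ∠Z = 0.382 rad.
Law of sines: XZ = YX·sin Y/sin Z ≈ 4.9946.
Law of sines: ZY = YX·sin X/sin Z ≈ 13.3.
Circumradius = YX/(2 sin Z) ≈ 6.706.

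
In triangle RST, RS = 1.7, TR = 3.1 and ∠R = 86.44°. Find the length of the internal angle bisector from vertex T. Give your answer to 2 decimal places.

By the law of cosines, ST² = TR² + RS² − 2·TR·RS·cos R = 11.846, so ST ≈ 3.4417.
Law of cosines again: cos T = (ST² + TR² − RS²)/(2·ST·TR) ≈ 0.87004, so ∠T ≈ 29.54°.
The bisector from T has length 2·ST·TR·cos(∠T/2)/(ST+TR) ≈ 3.1542.

t_T ≈ 3.15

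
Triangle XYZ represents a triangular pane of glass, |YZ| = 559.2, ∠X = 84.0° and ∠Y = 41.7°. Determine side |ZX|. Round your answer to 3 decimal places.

The third angle is ∠Z = 180° − ∠X − ∠Y = 54.30°.
Law of sines: |ZX| = |YZ|·sin Y/sin X ≈ 374.05.

374.046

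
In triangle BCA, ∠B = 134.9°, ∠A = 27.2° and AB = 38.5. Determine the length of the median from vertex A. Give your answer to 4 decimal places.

The third angle is ∠C = 180° − ∠A − ∠B = 17.90°.
Law of sines: CA = AB·sin B/sin C ≈ 88.728.
Law of sines: BC = AB·sin A/sin C ≈ 57.257.
Median from A: ½√(2·CA² + 2·AB² − BC²) ≈ 62.112.

m_A ≈ 62.1116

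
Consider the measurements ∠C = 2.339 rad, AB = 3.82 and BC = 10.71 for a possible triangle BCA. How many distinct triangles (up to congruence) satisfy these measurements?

0

BC·sin C = 10.71·sin(2.339 rad) ≈ 7.702.
Since ∠C is not acute, a triangle exists only if AB > BC; here AB ≤ BC, so there is no triangle.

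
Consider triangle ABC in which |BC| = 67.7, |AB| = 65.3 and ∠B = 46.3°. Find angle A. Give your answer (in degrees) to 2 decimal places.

By the law of cosines, |CA|² = |AB|² + |BC|² − 2·|AB|·|BC|·cos B = 2738.9, so |CA| ≈ 52.334.
Law of cosines again: cos A = (|CA|² + |AB|² − |BC|²)/(2·|CA|·|AB|) ≈ 0.35402, so ∠A ≈ 69.27°.

∠A ≈ 69.27°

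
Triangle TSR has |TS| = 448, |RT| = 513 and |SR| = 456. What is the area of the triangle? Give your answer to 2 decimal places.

Semiperimeter s = (456 + 513 + 448)/2 = 708.5.
Heron's formula: area = √(708.5·252.5·195.5·260.5) ≈ 95450.

95450.42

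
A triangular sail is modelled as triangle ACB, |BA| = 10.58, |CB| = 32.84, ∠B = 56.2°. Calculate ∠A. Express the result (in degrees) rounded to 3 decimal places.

∠A ≈ 105.735°

By the law of cosines, |AC|² = |CB|² + |BA|² − 2·|CB|·|BA|·cos B = 803.84, so |AC| ≈ 28.352.
Law of cosines again: cos A = (|BA|² + |AC|² − |CB|²)/(2·|BA|·|AC|) ≈ -0.27119, so ∠A ≈ 105.74°.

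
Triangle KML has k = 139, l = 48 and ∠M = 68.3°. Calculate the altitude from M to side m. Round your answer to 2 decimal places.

By the law of cosines, m² = l² + k² − 2·l·k·cos M = 16691, so m ≈ 129.19.
Area = ½·l·k·sin M ≈ 3099.6.
The altitude from M has length 2·area/m ≈ 47.983.

h_M ≈ 47.98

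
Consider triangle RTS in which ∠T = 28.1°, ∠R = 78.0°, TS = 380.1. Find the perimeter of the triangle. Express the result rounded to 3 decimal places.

The third angle is ∠S = 180° − ∠R − ∠T = 73.90°.
Law of sines: SR = TS·sin T/sin R ≈ 183.03.
Law of sines: RT = TS·sin S/sin R ≈ 373.35.
Semiperimeter s = (380.1+183.03+373.35)/2 = 468.24.
Perimeter = 380.1 + 183.03 + 373.35 = 936.48.

936.482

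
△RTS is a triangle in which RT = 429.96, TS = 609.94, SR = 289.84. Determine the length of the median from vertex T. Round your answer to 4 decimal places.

Median from T: ½√(2·RT² + 2·TS² − SR²) ≈ 507.39.

507.3898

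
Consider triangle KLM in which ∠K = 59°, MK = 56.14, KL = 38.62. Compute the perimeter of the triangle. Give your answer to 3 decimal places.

perimeter ≈ 143.850

By the law of cosines, LM² = MK² + KL² − 2·MK·KL·cos K = 2409.9, so LM ≈ 49.09.
Semiperimeter s = (49.09+56.14+38.62)/2 = 71.925.
Perimeter = 49.09 + 56.14 + 38.62 = 143.85.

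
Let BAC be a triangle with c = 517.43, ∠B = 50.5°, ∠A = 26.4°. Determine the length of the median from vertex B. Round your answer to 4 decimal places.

The third angle is ∠C = 180° − ∠B − ∠A = 103.10°.
Law of sines: b = c·sin B/sin C ≈ 409.93.
Law of sines: a = c·sin A/sin C ≈ 236.21.
Median from B: ½√(2·a² + 2·c² − b²) ≈ 346.06.

346.0564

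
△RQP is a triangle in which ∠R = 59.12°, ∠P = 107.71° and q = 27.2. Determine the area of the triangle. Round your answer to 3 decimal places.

area ≈ 1327.398

The third angle is ∠Q = 180° − ∠P − ∠R = 13.17°.
Law of sines: r = q·sin R/sin Q ≈ 102.46.
Law of sines: p = q·sin P/sin Q ≈ 113.72.
Area = ½·q·r·sin P ≈ 1327.4.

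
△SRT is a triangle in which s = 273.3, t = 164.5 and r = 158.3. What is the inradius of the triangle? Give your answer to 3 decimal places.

Semiperimeter p = (273.3 + 158.3 + 164.5)/2 = 298.05.
Heron's formula: area = √(298.05·24.75·139.75·133.55) ≈ 11734.
Inradius = area/p = 11734/298.05 ≈ 39.368.

39.368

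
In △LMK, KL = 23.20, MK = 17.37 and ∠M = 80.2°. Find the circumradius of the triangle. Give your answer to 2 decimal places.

11.77

Law of sines: sin L = MK·sin M/KL ≈ 0.73778.
Since KL ≥ MK, only the acute value applies: ∠L ≈ 47.54°.
Then ∠K = 180° − ∠M − ∠L ≈ 52.26°.
Law of sines gives LM = KL·sin K/sin M ≈ 18.617.
Circumradius = KL/(2 sin M) ≈ 11.772.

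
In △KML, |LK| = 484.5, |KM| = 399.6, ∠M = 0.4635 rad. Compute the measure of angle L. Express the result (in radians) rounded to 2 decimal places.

Law of sines: sin L = |KM|·sin M/|LK| ≈ 0.36874.
Since |LK| ≥ |KM|, only the acute value applies: ∠L ≈ 0.3777 rad.
Then ∠K = π − ∠M − ∠L ≈ 2.3004 rad.

0.38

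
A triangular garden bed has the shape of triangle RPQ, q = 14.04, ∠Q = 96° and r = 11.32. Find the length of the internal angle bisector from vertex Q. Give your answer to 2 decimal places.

Law of sines: sin R = r·sin Q/q ≈ 0.80185.
Since q ≥ r, only the acute value applies: ∠R ≈ 53.31°.
Then ∠P = 180° − ∠Q − ∠R ≈ 30.69°.
Law of sines gives p = q·sin P/sin Q ≈ 7.206.
The bisector from Q has length 2·r·p·cos(∠Q/2)/(r+p) ≈ 5.8925.

5.89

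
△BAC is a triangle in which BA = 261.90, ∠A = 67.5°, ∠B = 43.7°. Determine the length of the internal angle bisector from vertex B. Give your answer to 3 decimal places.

t_B ≈ 241.980

The third angle is ∠C = 180° − ∠B − ∠A = 68.80°.
Law of sines: AC = BA·sin B/sin C ≈ 194.08.
Law of sines: CB = BA·sin A/sin C ≈ 259.53.
The bisector from B has length 2·CB·BA·cos(∠B/2)/(CB+BA) ≈ 241.98.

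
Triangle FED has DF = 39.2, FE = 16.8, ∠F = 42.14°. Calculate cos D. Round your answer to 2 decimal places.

0.92

By the law of cosines, ED² = DF² + FE² − 2·DF·FE·cos F = 842.23, so ED ≈ 29.021.
Law of cosines again: cos D = (ED² + DF² − FE²)/(2·ED·DF) ≈ 0.92149, so ∠D ≈ 22.86°.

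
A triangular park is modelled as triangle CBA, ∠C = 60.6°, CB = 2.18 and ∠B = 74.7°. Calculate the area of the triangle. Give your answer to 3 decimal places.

The third angle is ∠A = 180° − ∠C − ∠B = 44.70°.
Law of sines: BA = CB·sin C/sin A ≈ 2.7001.
Law of sines: AC = CB·sin B/sin A ≈ 2.9894.
Area = ½·CB·BA·sin B ≈ 2.8388.

area ≈ 2.839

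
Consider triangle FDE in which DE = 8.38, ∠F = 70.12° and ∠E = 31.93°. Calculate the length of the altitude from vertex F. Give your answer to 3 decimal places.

h_F ≈ 4.609

The third angle is ∠D = 180° − ∠E − ∠F = 77.95°.
Law of sines: EF = DE·sin D/sin F ≈ 8.7147.
Law of sines: FD = DE·sin E/sin F ≈ 4.7129.
Area = ½·DE·EF·sin E ≈ 19.312.
The altitude from F has length 2·area/DE ≈ 4.609.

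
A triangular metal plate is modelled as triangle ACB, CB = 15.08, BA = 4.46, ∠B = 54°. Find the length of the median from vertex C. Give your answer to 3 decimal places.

By the law of cosines, AC² = CB² + BA² − 2·CB·BA·cos B = 168.23, so AC ≈ 12.97.
Median from C: ½√(2·AC² + 2·CB² − BA²) ≈ 13.887.

13.887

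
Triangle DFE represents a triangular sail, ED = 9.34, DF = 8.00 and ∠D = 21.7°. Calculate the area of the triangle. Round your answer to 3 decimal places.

Area = ½·ED·DF·sin D ≈ 13.814.

13.814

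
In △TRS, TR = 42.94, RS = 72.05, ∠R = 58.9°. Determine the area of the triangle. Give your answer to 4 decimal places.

area ≈ 1324.5711

Area = ½·TR·RS·sin R ≈ 1324.6.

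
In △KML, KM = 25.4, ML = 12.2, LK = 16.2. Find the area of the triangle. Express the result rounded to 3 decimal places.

Semiperimeter s = (12.2 + 16.2 + 25.4)/2 = 26.9.
Heron's formula: area = √(26.9·14.7·10.7·1.5) ≈ 79.666.

79.666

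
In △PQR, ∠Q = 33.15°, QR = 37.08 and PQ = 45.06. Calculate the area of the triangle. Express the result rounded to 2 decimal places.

Area = ½·PQ·QR·sin Q ≈ 456.83.

area ≈ 456.83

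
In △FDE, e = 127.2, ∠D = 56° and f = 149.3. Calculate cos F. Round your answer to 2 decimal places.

By the law of cosines, d² = e² + f² − 2·e·f·cos D = 17231, so d ≈ 131.27.
Law of cosines again: cos F = (d² + e² − f²)/(2·d·e) ≈ 0.33300, so ∠F ≈ 70.55°.

cos F ≈ 0.33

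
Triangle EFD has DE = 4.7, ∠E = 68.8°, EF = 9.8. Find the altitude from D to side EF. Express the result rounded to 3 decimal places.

4.382

By the law of cosines, FD² = DE² + EF² − 2·DE·EF·cos E = 84.817, so FD ≈ 9.2096.
Area = ½·DE·EF·sin E ≈ 21.471.
The altitude from D has length 2·area/EF ≈ 4.3819.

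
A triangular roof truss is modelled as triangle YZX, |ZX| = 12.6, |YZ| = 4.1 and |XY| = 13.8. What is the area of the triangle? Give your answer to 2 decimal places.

Semiperimeter s = (12.6 + 13.8 + 4.1)/2 = 15.25.
Heron's formula: area = √(15.25·2.65·1.45·11.15) ≈ 25.561.

25.56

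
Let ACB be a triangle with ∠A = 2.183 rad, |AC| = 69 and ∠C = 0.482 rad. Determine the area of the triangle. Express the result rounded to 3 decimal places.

1968.538

The third angle is ∠B = π − ∠A − ∠C = 0.477 rad.
Law of sines: |CB| = |AC|·sin A/sin B ≈ 123.09.
Law of sines: |BA| = |AC|·sin C/sin B ≈ 69.722.
Area = ½·|AC|·|CB|·sin C ≈ 1968.5.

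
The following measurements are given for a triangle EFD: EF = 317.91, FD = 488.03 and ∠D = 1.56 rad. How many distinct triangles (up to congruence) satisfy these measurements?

FD·sin D = 488.03·sin(1.56 rad) ≈ 488.
Since EF = 317.91 < 488 = FD sin D, no triangle exists.

0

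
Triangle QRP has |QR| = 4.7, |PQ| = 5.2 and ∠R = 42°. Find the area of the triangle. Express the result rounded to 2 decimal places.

Law of sines: sin P = |QR|·sin R/|PQ| ≈ 0.60479.
Since |PQ| ≥ |QR|, only the acute value applies: ∠P ≈ 37.21°.
Then ∠Q = 180° − ∠R − ∠P ≈ 100.79°.
Law of sines gives |RP| = |PQ|·sin Q/sin R ≈ 7.634.
Area = ½·|PQ|·|QR|·sin Q ≈ 12.004.

12.00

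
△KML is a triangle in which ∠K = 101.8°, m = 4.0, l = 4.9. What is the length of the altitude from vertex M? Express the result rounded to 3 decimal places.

h_M ≈ 4.796

By the law of cosines, k² = m² + l² − 2·m·l·cos K = 48.026, so k ≈ 6.9301.
Area = ½·m·l·sin K ≈ 9.5929.
The altitude from M has length 2·area/m ≈ 4.7965.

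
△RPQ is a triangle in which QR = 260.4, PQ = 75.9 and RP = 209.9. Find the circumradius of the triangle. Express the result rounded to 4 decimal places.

157.7468

By the law of cosines, cos R = (QR² + RP² − PQ²) / (2·QR·RP) ≈ 0.97063, so ∠R ≈ 13.92°.
Circumradius = PQ/(2 sin R) ≈ 157.75.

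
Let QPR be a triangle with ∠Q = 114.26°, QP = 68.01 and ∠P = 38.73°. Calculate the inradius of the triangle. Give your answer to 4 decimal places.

19.4794

The third angle is ∠R = 180° − ∠Q − ∠P = 27.01°.
Law of sines: PR = QP·sin Q/sin R ≈ 136.53.
Law of sines: RQ = QP·sin P/sin R ≈ 93.694.
Area = ½·QP·PR·sin P ≈ 2904.7.
Semiperimeter s = (136.53+93.694+68.01)/2 = 149.12.
Inradius = area/s = 2904.7/149.12 ≈ 19.479.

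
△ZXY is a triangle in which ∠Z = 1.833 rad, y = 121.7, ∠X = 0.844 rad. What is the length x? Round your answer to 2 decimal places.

The third angle is ∠Y = π − ∠Z − ∠X = 0.465 rad.
Law of sines: x = y·sin X/sin Y ≈ 202.98.

202.98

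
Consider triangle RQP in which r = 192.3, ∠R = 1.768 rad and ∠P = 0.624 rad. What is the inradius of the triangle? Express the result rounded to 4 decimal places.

34.0810

The third angle is ∠Q = π − ∠P − ∠R = 0.750 rad.
Law of sines: q = r·sin Q/sin R ≈ 133.61.
Law of sines: p = r·sin P/sin R ≈ 114.58.
Area = ½·r·q·sin P ≈ 7506.2.
Semiperimeter s = (192.3+133.61+114.58)/2 = 220.25.
Inradius = area/s = 7506.2/220.25 ≈ 34.081.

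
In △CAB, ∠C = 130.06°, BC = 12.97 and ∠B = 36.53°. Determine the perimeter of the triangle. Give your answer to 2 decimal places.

The third angle is ∠A = 180° − ∠B − ∠C = 13.41°.
Law of sines: AB = BC·sin C/sin A ≈ 42.803.
Law of sines: CA = BC·sin B/sin A ≈ 33.289.
Semiperimeter s = (42.803+12.97+33.289)/2 = 44.531.
Perimeter = 42.803 + 12.97 + 33.289 = 89.062.

89.06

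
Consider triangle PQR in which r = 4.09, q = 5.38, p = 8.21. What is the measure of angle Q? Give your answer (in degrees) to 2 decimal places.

∠Q ≈ 34.74°

By the law of cosines, cos Q = (r² + p² − q²) / (2·r·p) ≈ 0.82176, so ∠Q ≈ 34.74°.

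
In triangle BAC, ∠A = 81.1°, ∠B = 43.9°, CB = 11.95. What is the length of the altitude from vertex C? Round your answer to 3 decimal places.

h_C ≈ 8.286

The third angle is ∠C = 180° − ∠B − ∠A = 55.00°.
Law of sines: AC = CB·sin B/sin A ≈ 8.3871.
Law of sines: BA = CB·sin C/sin A ≈ 9.9082.
Area = ½·CB·AC·sin C ≈ 41.05.
The altitude from C has length 2·area/BA ≈ 8.2862.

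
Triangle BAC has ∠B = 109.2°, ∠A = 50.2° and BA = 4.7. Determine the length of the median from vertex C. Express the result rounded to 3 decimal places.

The third angle is ∠C = 180° − ∠B − ∠A = 20.60°.
Law of sines: AC = BA·sin B/sin C ≈ 12.615.
Law of sines: CB = BA·sin A/sin C ≈ 10.263.
Median from C: ½√(2·AC² + 2·CB² − BA²) ≈ 11.257.

m_C ≈ 11.257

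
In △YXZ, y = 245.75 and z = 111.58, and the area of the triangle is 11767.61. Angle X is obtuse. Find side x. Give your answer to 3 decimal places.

From area = ½·z·y·sin X, we get sin X = 2·area/(z·y) ≈ 0.85830.
Taking the obtuse solution, ∠X ≈ 120.87°.
Law of cosines then gives x ≈ 317.78.

317.782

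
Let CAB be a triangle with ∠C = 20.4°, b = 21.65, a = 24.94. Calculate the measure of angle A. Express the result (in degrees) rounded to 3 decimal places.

By the law of cosines, c² = a² + b² − 2·a·b·cos C = 78.553, so c ≈ 8.863.
Law of cosines again: cos A = (b² + c² − a²)/(2·b·c) ≈ -0.19472, so ∠A ≈ 101.23°.

∠A ≈ 101.228°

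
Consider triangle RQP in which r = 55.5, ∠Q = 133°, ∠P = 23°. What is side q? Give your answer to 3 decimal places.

The third angle is ∠R = 180° − ∠Q − ∠P = 24.00°.
Law of sines: q = r·sin Q/sin R ≈ 99.795.

99.795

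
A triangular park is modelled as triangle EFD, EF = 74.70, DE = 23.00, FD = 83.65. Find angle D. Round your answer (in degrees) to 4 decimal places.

By the law of cosines, cos D = (FD² + DE² − EF²) / (2·FD·DE) ≈ 0.50579, so ∠D ≈ 59.62°.

59.6161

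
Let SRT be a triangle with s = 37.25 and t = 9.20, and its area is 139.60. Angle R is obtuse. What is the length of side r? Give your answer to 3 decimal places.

43.239

From area = ½·t·s·sin R, we get sin R = 2·area/(t·s) ≈ 0.81471.
Taking the obtuse solution, ∠R ≈ 125.44°.
Law of cosines then gives r ≈ 43.239.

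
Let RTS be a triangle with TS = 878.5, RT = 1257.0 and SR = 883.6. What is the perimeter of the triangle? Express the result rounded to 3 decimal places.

Perimeter = 878.5 + 883.6 + 1257 = 3019.1.

3019.100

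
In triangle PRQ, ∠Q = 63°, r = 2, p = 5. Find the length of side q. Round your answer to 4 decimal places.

4.4632

By the law of cosines, q² = p² + r² − 2·p·r·cos Q = 19.92, so q ≈ 4.4632.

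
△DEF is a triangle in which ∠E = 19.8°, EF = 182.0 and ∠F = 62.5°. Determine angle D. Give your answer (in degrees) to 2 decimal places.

97.70

The third angle is ∠D = 180° − ∠E − ∠F = 97.70°.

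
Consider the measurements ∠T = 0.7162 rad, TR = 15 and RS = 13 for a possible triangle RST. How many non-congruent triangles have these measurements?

TR·sin T = 15·sin(0.7162 rad) ≈ 9.848.
Since TR sin T < RS < TR (9.848 < 13 < 15), two triangles exist.

2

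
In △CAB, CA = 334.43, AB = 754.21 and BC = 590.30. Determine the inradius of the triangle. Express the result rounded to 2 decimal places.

113.05

Semiperimeter s = (754.21 + 590.3 + 334.43)/2 = 839.47.
Heron's formula: area = √(839.47·85.26·249.17·505.04) ≈ 94904.
Inradius = area/s = 94904/839.47 ≈ 113.05.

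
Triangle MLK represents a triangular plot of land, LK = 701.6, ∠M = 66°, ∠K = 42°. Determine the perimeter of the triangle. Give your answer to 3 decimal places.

The third angle is ∠L = 180° − ∠K − ∠M = 72.00°.
Law of sines: KM = LK·sin L/sin M ≈ 730.41.
Law of sines: ML = LK·sin K/sin M ≈ 513.89.
Semiperimeter s = (701.6+730.41+513.89)/2 = 972.95.
Perimeter = 701.6 + 730.41 + 513.89 = 1945.9.

perimeter ≈ 1945.899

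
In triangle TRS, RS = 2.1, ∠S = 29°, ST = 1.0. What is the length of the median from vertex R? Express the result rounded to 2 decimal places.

1.68

By the law of cosines, TR² = RS² + ST² − 2·RS·ST·cos S = 1.7366, so TR ≈ 1.3178.
Median from R: ½√(2·TR² + 2·RS² − ST²) ≈ 1.6803.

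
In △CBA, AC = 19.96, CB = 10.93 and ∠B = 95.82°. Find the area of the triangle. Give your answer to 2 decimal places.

area ≈ 84.98

Law of sines: sin A = CB·sin B/AC ≈ 0.54477.
Since AC ≥ CB, only the acute value applies: ∠A ≈ 33.01°.
Then ∠C = 180° − ∠B − ∠A ≈ 51.17°.
Law of sines gives BA = AC·sin C/sin B ≈ 15.63.
Area = ½·AC·CB·sin C ≈ 84.977.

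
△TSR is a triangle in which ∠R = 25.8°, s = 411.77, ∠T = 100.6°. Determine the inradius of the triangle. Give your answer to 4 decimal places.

79.2407

The third angle is ∠S = 180° − ∠R − ∠T = 53.60°.
Law of sines: t = s·sin T/sin S ≈ 502.85.
Law of sines: r = s·sin R/sin S ≈ 222.66.
Area = ½·s·t·sin R ≈ 45059.
Semiperimeter p = (502.85+411.77+222.66)/2 = 568.64.
Inradius = area/p = 45059/568.64 ≈ 79.241.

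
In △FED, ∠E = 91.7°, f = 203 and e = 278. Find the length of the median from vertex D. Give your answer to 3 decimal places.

225.348

Law of sines: sin F = f·sin E/e ≈ 0.72989.
Since e ≥ f, only the acute value applies: ∠F ≈ 46.88°.
Then ∠D = 180° − ∠E − ∠F ≈ 41.42°.
Law of sines gives d = e·sin D/sin E ≈ 184.01.
Median from D: ½√(2·f² + 2·e² − d²) ≈ 225.35.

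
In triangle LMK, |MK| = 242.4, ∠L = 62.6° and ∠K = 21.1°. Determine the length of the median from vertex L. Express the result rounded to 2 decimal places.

m_L ≈ 164.21

The third angle is ∠M = 180° − ∠K − ∠L = 96.30°.
Law of sines: |KL| = |MK|·sin M/sin L ≈ 271.38.
Law of sines: |LM| = |MK|·sin K/sin L ≈ 98.29.
Median from L: ½√(2·|KL|² + 2·|LM|² − |MK|²) ≈ 164.21.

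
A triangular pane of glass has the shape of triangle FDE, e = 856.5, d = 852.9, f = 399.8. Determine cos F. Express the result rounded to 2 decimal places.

cos F ≈ 0.89

By the law of cosines, cos F = (d² + e² − f²) / (2·d·e) ≈ 0.89061, so ∠F ≈ 27.05°.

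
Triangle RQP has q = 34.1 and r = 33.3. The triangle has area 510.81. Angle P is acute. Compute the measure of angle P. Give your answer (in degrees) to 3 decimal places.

∠P ≈ 64.117°

From area = ½·r·q·sin P, we get sin P = 2·area/(r·q) ≈ 0.89969.
Taking the acute solution, ∠P ≈ 64.12°.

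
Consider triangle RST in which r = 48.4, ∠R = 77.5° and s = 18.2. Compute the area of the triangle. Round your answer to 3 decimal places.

Law of sines: sin S = s·sin R/r ≈ 0.36712.
Since r ≥ s, only the acute value applies: ∠S ≈ 21.54°.
Then ∠T = 180° − ∠R − ∠S ≈ 80.96°.
Law of sines gives t = r·sin T/sin R ≈ 48.96.
Area = ½·r·s·sin T ≈ 434.97.

434.972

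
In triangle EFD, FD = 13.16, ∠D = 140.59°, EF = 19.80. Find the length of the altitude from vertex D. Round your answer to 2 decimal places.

3.28

Law of sines: sin E = FD·sin D/EF ≈ 0.42196.
Since EF ≥ FD, only the acute value applies: ∠E ≈ 24.96°.
Then ∠F = 180° − ∠D − ∠E ≈ 14.45°.
Law of sines gives DE = EF·sin F/sin D ≈ 7.7832.
Area = ½·EF·FD·sin F ≈ 32.514.
The altitude from D has length 2·area/EF ≈ 3.2842.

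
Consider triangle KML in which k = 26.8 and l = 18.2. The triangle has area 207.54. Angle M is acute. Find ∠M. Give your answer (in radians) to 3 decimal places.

1.018

From area = ½·l·k·sin M, we get sin M = 2·area/(l·k) ≈ 0.85099.
Taking the acute solution, ∠M ≈ 1.018 rad.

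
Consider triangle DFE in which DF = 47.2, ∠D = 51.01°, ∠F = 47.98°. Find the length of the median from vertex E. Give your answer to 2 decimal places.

27.62

The third angle is ∠E = 180° − ∠D − ∠F = 81.01°.
Law of sines: FE = DF·sin D/sin E ≈ 37.143.
Law of sines: ED = DF·sin F/sin E ≈ 35.502.
Median from E: ½√(2·FE² + 2·ED² − DF²) ≈ 27.623.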